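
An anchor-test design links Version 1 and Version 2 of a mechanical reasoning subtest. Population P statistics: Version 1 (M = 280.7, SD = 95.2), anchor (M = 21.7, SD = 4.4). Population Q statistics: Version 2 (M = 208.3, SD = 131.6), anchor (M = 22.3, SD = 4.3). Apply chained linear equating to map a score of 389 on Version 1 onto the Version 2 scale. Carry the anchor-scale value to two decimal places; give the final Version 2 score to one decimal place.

Version 1 → anchor (Population P): v = (4.4/95.2)(389 − 280.7) + 21.7 = 26.71
anchor → Version 2 (Population Q): y = (131.6/4.3)(26.71 − 22.3) + 208.3 = 343.3

343.3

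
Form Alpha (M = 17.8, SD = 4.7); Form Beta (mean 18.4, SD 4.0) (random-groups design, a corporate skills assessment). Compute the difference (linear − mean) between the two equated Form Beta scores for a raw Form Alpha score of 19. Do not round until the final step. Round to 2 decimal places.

-0.18

Mean-equated: 19 + (18.4 − 17.8) = 19.60
Linear-equated: (4.0/4.7)(19 − 17.8) + 18.4 = 19.421
Difference = 19.421 − 19.60 = -0.18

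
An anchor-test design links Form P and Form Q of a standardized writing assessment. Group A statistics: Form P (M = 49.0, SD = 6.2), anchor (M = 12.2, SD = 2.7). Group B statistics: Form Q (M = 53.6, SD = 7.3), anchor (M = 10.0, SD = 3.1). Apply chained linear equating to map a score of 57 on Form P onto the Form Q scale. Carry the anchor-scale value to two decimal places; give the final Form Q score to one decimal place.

Form P → anchor (Group A): v = (2.7/6.2)(57 − 49.0) + 12.2 = 15.68
anchor → Form Q (Group B): y = (7.3/3.1)(15.68 − 10.0) + 53.6 = 67.0

67.0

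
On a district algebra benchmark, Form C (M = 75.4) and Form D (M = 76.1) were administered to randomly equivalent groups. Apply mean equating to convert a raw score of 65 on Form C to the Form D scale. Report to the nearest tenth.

65.7

Mean equating: y = x + (M_Y − M_X) = 65 + (76.1 − 75.4) = 65.7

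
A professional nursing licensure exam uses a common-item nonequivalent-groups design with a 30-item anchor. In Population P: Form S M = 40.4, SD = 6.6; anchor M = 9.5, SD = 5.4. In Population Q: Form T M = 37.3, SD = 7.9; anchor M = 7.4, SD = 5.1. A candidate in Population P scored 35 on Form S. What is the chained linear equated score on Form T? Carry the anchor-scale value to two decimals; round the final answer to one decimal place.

33.7

Form S → anchor (Population P): v = (5.4/6.6)(35 − 40.4) + 9.5 = 5.08
anchor → Form T (Population Q): y = (7.9/5.1)(5.08 − 7.4) + 37.3 = 33.7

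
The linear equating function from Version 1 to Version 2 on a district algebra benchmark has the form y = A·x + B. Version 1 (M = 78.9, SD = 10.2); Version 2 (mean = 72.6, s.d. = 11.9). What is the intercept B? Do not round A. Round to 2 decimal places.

A = SD_Y / SD_X = 11.9 / 10.2 = 1.166667
B = M_Y − A·M_X = 72.6 − 1.166667 × 78.9 = -19.45

-19.45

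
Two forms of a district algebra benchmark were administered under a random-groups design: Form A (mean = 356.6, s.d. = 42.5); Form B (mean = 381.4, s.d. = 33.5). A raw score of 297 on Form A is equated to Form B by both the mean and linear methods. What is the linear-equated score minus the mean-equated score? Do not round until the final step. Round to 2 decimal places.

12.62

Mean-equated: 297 + (381.4 − 356.6) = 321.80
Linear-equated: (33.5/42.5)(297 − 356.6) + 381.4 = 334.421
Difference = 334.421 − 321.80 = 12.62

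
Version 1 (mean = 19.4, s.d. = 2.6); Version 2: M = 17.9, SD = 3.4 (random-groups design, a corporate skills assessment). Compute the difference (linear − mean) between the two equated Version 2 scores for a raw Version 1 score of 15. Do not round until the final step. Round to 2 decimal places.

-1.35

Mean-equated: 15 + (17.9 − 19.4) = 13.50
Linear-equated: (3.4/2.6)(15 − 19.4) + 17.9 = 12.146
Difference = 12.146 − 13.50 = -1.35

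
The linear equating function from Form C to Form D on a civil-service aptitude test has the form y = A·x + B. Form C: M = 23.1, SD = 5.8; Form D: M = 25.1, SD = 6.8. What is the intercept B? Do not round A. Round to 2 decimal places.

A = SD_Y / SD_X = 6.8 / 5.8 = 1.172414
B = M_Y − A·M_X = 25.1 − 1.172414 × 23.1 = -1.98

-1.98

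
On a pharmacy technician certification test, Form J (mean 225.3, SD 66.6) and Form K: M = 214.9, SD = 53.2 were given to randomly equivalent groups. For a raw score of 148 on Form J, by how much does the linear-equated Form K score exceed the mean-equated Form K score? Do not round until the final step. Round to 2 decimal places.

Mean-equated: 148 + (214.9 − 225.3) = 137.60
Linear-equated: (53.2/66.6)(148 − 225.3) + 214.9 = 153.153
Difference = 153.153 − 137.60 = 15.55

15.55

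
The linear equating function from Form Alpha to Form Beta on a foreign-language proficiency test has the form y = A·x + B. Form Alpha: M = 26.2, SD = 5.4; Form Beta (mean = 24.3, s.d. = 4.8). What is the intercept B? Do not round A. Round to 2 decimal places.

A = SD_Y / SD_X = 4.8 / 5.4 = 0.888889
B = M_Y − A·M_X = 24.3 − 0.888889 × 26.2 = 1.01

1.01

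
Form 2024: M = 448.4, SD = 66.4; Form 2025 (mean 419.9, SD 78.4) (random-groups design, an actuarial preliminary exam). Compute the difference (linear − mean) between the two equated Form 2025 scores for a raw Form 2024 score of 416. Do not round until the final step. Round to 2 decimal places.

Mean-equated: 416 + (419.9 − 448.4) = 387.50
Linear-equated: (78.4/66.4)(416 − 448.4) + 419.9 = 381.645
Difference = 381.645 − 387.50 = -5.86

-5.86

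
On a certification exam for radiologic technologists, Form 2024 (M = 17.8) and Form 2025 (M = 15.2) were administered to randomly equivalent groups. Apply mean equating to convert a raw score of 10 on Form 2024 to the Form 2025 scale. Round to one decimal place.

7.4

Mean equating: y = x + (M_Y − M_X) = 10 + (15.2 − 17.8) = 7.4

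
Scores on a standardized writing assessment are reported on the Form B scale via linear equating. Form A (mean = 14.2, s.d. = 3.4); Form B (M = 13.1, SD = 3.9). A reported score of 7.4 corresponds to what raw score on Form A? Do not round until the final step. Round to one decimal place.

9.2

Invert y = (SD_Y/SD_X)(x − M_X) + M_Y:
x = (SD_X/SD_Y)(y − M_Y) + M_X = (3.4/3.9)(7.4 − 13.1) + 14.2
x = 0.871795 × -5.700 + 14.2 = 9.2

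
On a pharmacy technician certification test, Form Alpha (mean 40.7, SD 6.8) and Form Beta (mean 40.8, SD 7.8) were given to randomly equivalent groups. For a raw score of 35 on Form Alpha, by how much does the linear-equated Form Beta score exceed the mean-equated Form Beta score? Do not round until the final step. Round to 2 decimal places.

-0.84

Mean-equated: 35 + (40.8 − 40.7) = 35.10
Linear-equated: (7.8/6.8)(35 − 40.7) + 40.8 = 34.262
Difference = 34.262 − 35.10 = -0.84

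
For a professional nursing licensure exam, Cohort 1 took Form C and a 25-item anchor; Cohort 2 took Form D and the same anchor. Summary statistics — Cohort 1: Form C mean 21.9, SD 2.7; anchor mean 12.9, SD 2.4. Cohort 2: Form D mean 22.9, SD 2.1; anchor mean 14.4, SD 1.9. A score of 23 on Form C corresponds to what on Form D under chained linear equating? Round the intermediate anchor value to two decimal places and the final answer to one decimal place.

22.3

Form C → anchor (Cohort 1): v = (2.4/2.7)(23 − 21.9) + 12.9 = 13.88
anchor → Form D (Cohort 2): y = (2.1/1.9)(13.88 − 14.4) + 22.9 = 22.3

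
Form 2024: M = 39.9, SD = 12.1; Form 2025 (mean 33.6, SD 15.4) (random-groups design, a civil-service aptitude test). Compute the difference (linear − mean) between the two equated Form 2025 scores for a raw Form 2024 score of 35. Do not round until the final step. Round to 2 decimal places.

-1.34

Mean-equated: 35 + (33.6 − 39.9) = 28.70
Linear-equated: (15.4/12.1)(35 − 39.9) + 33.6 = 27.364
Difference = 27.364 − 28.70 = -1.34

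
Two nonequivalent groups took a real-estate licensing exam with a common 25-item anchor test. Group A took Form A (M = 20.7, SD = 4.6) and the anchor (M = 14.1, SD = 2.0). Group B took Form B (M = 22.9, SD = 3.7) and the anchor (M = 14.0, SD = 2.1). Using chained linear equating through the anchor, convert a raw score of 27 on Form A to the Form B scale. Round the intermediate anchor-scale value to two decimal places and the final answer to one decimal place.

27.9

Form A → anchor (Group A): v = (2.0/4.6)(27 − 20.7) + 14.1 = 16.84
anchor → Form B (Group B): y = (3.7/2.1)(16.84 − 14.0) + 22.9 = 27.9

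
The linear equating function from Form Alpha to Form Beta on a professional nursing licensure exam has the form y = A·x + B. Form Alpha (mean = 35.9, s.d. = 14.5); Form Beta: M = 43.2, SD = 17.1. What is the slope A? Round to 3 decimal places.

A = SD_Y / SD_X = 17.1 / 14.5 = 1.179

1.179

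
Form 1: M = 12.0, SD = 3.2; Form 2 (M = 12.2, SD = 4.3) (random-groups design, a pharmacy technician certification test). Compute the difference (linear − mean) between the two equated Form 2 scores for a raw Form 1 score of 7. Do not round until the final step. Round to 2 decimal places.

-1.72

Mean-equated: 7 + (12.2 − 12.0) = 7.20
Linear-equated: (4.3/3.2)(7 − 12.0) + 12.2 = 5.481
Difference = 5.481 − 7.20 = -1.72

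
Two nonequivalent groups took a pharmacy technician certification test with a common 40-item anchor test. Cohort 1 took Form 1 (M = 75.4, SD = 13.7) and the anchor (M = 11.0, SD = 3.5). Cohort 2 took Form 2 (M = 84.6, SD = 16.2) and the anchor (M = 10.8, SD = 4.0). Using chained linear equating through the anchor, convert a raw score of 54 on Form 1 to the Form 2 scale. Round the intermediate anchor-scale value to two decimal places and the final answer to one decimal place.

63.3

Form 1 → anchor (Cohort 1): v = (3.5/13.7)(54 − 75.4) + 11.0 = 5.53
anchor → Form 2 (Cohort 2): y = (16.2/4.0)(5.53 − 10.8) + 84.6 = 63.3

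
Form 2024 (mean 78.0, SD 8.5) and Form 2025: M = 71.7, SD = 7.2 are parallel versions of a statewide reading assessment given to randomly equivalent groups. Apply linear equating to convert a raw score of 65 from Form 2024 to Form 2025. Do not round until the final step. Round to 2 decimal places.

60.69

Linear equating: y = (SD_Y/SD_X)(x − M_X) + M_Y
y = (7.2/8.5)(65 − 78.0) + 71.7
y = 0.847059 × -13.0 + 71.7 = -11.0118 + 71.7 = 60.69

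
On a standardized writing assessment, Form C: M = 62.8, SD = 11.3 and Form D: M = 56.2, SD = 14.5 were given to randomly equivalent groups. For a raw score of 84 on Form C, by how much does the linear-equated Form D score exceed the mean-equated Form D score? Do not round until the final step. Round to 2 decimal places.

6.00

Mean-equated: 84 + (56.2 − 62.8) = 77.40
Linear-equated: (14.5/11.3)(84 − 62.8) + 56.2 = 83.404
Difference = 83.404 − 77.40 = 6.00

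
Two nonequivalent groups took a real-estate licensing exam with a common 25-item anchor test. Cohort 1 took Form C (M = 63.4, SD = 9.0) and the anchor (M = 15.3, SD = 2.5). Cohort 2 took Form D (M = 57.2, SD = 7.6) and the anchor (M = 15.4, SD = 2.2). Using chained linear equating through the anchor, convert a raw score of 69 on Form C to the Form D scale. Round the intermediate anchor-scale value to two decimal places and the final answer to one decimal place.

62.2

Form C → anchor (Cohort 1): v = (2.5/9.0)(69 − 63.4) + 15.3 = 16.86
anchor → Form D (Cohort 2): y = (7.6/2.2)(16.86 − 15.4) + 57.2 = 62.2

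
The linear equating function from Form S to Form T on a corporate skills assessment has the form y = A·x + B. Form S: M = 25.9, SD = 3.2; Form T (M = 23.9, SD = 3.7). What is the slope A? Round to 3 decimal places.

1.156

A = SD_Y / SD_X = 3.7 / 3.2 = 1.156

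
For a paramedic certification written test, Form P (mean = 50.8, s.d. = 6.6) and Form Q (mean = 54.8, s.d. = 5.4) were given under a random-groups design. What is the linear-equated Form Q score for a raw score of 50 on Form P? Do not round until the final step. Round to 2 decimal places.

Linear equating: y = (SD_Y/SD_X)(x − M_X) + M_Y
y = (5.4/6.6)(50 − 50.8) + 54.8
y = 0.818182 × -0.8 + 54.8 = -0.6545 + 54.8 = 54.15

54.15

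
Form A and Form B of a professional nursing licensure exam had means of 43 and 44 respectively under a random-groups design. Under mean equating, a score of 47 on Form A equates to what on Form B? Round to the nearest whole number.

48

Mean equating: y = x + (M_Y − M_X) = 47 + (44 − 43) = 48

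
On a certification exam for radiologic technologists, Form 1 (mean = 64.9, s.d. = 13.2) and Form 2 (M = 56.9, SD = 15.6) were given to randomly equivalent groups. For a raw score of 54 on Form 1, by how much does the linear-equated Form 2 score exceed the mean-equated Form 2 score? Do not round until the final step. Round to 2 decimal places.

-1.98

Mean-equated: 54 + (56.9 − 64.9) = 46.00
Linear-equated: (15.6/13.2)(54 − 64.9) + 56.9 = 44.018
Difference = 44.018 − 46.00 = -1.98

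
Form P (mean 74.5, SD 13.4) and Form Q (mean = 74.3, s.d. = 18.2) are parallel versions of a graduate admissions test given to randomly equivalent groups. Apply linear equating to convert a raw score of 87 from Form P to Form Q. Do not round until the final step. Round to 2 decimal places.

91.28

Linear equating: y = (SD_Y/SD_X)(x − M_X) + M_Y
y = (18.2/13.4)(87 − 74.5) + 74.3
y = 1.358209 × 12.5 + 74.3 = 16.9776 + 74.3 = 91.28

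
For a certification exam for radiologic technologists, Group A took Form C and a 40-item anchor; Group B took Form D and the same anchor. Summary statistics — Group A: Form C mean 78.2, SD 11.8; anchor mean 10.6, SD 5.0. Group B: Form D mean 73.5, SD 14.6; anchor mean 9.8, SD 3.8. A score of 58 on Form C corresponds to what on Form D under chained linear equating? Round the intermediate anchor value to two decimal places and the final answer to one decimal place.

Form C → anchor (Group A): v = (5.0/11.8)(58 − 78.2) + 10.6 = 2.04
anchor → Form D (Group B): y = (14.6/3.8)(2.04 − 9.8) + 73.5 = 43.7

43.7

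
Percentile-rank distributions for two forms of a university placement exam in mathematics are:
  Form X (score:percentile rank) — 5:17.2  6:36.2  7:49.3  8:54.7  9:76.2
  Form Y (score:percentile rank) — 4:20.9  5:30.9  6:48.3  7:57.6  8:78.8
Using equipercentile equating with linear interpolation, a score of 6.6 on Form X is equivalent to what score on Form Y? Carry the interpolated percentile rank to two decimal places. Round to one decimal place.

5.8

PR of 6.6 on Form X: 36.2 + (6.6 − 6)/(7 − 6) × (49.3 − 36.2) = 44.06
On Form Y, PR 44.06 falls between score 5 (PR 30.9) and 6 (PR 48.3).
Interpolate: 5 + (44.06 − 30.9)/(48.3 − 30.9) × (6 − 5) = 5.8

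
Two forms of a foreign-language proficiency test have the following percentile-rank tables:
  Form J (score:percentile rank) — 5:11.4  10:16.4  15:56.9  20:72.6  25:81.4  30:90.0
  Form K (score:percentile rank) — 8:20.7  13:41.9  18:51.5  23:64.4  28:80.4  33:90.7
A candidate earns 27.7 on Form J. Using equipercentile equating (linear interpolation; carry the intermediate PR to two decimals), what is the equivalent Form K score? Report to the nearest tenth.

30.7

PR of 27.7 on Form J: 81.4 + (27.7 − 25)/(30 − 25) × (90.0 − 81.4) = 86.04
On Form K, PR 86.04 falls between score 28 (PR 80.4) and 33 (PR 90.7).
Interpolate: 28 + (86.04 − 80.4)/(90.7 − 80.4) × (33 − 28) = 30.7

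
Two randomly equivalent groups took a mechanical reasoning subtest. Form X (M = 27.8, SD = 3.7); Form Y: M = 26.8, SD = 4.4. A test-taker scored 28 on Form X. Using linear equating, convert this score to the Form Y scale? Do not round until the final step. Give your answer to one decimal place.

27.0

Linear equating: y = (SD_Y/SD_X)(x − M_X) + M_Y
y = (4.4/3.7)(28 − 27.8) + 26.8
y = 1.189189 × 0.2 + 26.8 = 0.2378 + 26.8 = 27.0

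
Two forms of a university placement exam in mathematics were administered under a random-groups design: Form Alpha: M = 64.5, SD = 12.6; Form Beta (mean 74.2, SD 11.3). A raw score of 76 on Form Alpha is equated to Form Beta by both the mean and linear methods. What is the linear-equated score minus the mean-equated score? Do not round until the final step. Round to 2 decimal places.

Mean-equated: 76 + (74.2 − 64.5) = 85.70
Linear-equated: (11.3/12.6)(76 − 64.5) + 74.2 = 84.513
Difference = 84.513 − 85.70 = -1.19

-1.19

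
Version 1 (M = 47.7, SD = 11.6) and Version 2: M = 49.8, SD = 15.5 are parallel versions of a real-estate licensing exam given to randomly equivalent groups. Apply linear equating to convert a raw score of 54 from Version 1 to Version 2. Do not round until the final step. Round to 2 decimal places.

58.22

Linear equating: y = (SD_Y/SD_X)(x − M_X) + M_Y
y = (15.5/11.6)(54 − 47.7) + 49.8
y = 1.336207 × 6.3 + 49.8 = 8.4181 + 49.8 = 58.22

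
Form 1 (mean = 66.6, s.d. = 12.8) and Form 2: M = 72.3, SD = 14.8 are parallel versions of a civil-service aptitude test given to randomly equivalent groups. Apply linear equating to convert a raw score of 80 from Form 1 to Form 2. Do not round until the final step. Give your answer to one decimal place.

87.8

Linear equating: y = (SD_Y/SD_X)(x − M_X) + M_Y
y = (14.8/12.8)(80 − 66.6) + 72.3
y = 1.156250 × 13.4 + 72.3 = 15.4938 + 72.3 = 87.8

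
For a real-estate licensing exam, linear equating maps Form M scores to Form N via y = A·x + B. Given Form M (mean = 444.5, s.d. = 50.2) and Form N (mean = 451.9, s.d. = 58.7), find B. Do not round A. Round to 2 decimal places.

-67.86

A = SD_Y / SD_X = 58.7 / 50.2 = 1.169323
B = M_Y − A·M_X = 451.9 − 1.169323 × 444.5 = -67.86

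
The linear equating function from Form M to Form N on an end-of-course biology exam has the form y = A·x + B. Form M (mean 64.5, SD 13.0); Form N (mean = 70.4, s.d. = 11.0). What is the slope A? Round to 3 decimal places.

A = SD_Y / SD_X = 11.0 / 13.0 = 0.846

0.846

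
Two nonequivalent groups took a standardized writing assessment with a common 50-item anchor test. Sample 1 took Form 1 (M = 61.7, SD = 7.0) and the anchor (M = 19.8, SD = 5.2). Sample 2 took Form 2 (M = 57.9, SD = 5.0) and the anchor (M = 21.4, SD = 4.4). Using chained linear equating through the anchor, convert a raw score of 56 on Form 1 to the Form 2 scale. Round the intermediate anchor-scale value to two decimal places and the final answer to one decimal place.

51.3

Form 1 → anchor (Sample 1): v = (5.2/7.0)(56 − 61.7) + 19.8 = 15.57
anchor → Form 2 (Sample 2): y = (5.0/4.4)(15.57 − 21.4) + 57.9 = 51.3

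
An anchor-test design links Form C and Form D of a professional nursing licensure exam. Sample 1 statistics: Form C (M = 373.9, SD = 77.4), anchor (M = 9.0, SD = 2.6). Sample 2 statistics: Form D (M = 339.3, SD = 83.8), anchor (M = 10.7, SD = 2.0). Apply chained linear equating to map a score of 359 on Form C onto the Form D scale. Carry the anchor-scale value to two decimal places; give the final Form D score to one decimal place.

247.1

Form C → anchor (Sample 1): v = (2.6/77.4)(359 − 373.9) + 9.0 = 8.50
anchor → Form D (Sample 2): y = (83.8/2.0)(8.50 − 10.7) + 339.3 = 247.1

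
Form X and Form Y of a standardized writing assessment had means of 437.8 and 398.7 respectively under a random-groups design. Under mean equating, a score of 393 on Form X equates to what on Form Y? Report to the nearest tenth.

Mean equating: y = x + (M_Y − M_X) = 393 + (398.7 − 437.8) = 353.9

353.9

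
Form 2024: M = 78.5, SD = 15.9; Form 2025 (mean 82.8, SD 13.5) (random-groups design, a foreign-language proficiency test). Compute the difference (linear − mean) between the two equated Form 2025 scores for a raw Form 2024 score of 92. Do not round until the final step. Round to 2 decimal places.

Mean-equated: 92 + (82.8 − 78.5) = 96.30
Linear-equated: (13.5/15.9)(92 − 78.5) + 82.8 = 94.262
Difference = 94.262 − 96.30 = -2.04

-2.04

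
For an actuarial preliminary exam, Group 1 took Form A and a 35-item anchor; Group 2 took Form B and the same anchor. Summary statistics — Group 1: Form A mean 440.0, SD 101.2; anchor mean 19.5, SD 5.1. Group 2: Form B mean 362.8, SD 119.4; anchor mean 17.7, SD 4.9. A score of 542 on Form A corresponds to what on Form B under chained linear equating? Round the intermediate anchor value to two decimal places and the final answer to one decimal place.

Form A → anchor (Group 1): v = (5.1/101.2)(542 − 440.0) + 19.5 = 24.64
anchor → Form B (Group 2): y = (119.4/4.9)(24.64 − 17.7) + 362.8 = 531.9

531.9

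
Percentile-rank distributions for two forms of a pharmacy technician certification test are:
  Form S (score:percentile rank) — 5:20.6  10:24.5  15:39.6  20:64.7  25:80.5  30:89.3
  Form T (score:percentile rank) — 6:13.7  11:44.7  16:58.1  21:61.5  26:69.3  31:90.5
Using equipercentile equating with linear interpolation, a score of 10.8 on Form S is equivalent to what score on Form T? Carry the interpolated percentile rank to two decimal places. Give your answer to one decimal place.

PR of 10.8 on Form S: 24.5 + (10.8 − 10)/(15 − 10) × (39.6 − 24.5) = 26.92
On Form T, PR 26.92 falls between score 6 (PR 13.7) and 11 (PR 44.7).
Interpolate: 6 + (26.92 − 13.7)/(44.7 − 13.7) × (11 − 6) = 8.1

8.1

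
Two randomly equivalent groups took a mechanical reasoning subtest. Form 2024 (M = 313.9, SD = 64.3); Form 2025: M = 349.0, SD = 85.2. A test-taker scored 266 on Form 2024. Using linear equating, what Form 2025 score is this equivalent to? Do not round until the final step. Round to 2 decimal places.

Linear equating: y = (SD_Y/SD_X)(x − M_X) + M_Y
y = (85.2/64.3)(266 − 313.9) + 349.0
y = 1.325039 × -47.9 + 349.0 = -63.4694 + 349.0 = 285.53

285.53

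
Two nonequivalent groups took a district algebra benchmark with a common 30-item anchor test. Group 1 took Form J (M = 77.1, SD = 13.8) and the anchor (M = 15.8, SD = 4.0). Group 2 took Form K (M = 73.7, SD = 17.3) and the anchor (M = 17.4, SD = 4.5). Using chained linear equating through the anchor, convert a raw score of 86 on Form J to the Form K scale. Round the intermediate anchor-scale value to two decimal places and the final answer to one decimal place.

Form J → anchor (Group 1): v = (4.0/13.8)(86 − 77.1) + 15.8 = 18.38
anchor → Form K (Group 2): y = (17.3/4.5)(18.38 − 17.4) + 73.7 = 77.5

77.5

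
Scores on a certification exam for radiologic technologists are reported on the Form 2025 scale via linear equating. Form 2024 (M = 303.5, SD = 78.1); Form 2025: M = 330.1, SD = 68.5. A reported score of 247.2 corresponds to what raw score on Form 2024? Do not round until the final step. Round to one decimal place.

Invert y = (SD_Y/SD_X)(x − M_X) + M_Y:
x = (SD_X/SD_Y)(y − M_Y) + M_X = (78.1/68.5)(247.2 − 330.1) + 303.5
x = 1.140146 × -82.900 + 303.5 = 209.0

209.0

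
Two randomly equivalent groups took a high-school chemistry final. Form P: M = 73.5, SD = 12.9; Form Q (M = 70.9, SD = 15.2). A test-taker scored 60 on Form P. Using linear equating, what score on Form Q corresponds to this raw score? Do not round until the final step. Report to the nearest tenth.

55.0

Linear equating: y = (SD_Y/SD_X)(x − M_X) + M_Y
y = (15.2/12.9)(60 − 73.5) + 70.9
y = 1.178295 × -13.5 + 70.9 = -15.9070 + 70.9 = 55.0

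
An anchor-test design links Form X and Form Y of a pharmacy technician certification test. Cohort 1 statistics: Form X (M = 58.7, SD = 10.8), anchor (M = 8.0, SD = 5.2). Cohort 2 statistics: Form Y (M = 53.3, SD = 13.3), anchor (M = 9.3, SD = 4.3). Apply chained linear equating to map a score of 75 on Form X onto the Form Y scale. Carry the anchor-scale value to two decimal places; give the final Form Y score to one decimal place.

73.6

Form X → anchor (Cohort 1): v = (5.2/10.8)(75 − 58.7) + 8.0 = 15.85
anchor → Form Y (Cohort 2): y = (13.3/4.3)(15.85 − 9.3) + 53.3 = 73.6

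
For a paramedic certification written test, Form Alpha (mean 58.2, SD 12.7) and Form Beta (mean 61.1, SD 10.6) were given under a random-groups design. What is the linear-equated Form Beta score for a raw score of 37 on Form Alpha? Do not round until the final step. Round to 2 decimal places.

43.41

Linear equating: y = (SD_Y/SD_X)(x − M_X) + M_Y
y = (10.6/12.7)(37 − 58.2) + 61.1
y = 0.834646 × -21.2 + 61.1 = -17.6945 + 61.1 = 43.41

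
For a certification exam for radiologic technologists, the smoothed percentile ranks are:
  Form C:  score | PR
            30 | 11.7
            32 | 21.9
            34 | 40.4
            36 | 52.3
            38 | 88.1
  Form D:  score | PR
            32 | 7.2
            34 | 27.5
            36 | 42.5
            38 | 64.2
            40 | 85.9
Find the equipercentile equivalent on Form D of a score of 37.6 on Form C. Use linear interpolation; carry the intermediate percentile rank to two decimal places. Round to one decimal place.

PR of 37.6 on Form C: 52.3 + (37.6 − 36)/(38 − 36) × (88.1 − 52.3) = 80.94
On Form D, PR 80.94 falls between score 38 (PR 64.2) and 40 (PR 85.9).
Interpolate: 38 + (80.94 − 64.2)/(85.9 − 64.2) × (40 − 38) = 39.5

39.5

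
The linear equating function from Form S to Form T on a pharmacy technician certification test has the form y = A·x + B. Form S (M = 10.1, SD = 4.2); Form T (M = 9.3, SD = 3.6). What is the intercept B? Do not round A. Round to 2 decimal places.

0.64

A = SD_Y / SD_X = 3.6 / 4.2 = 0.857143
B = M_Y − A·M_X = 9.3 − 0.857143 × 10.1 = 0.64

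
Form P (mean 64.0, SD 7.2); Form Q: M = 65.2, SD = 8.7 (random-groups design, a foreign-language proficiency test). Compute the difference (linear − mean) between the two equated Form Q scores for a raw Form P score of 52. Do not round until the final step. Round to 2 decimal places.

Mean-equated: 52 + (65.2 − 64.0) = 53.20
Linear-equated: (8.7/7.2)(52 − 64.0) + 65.2 = 50.700
Difference = 50.700 − 53.20 = -2.50

-2.50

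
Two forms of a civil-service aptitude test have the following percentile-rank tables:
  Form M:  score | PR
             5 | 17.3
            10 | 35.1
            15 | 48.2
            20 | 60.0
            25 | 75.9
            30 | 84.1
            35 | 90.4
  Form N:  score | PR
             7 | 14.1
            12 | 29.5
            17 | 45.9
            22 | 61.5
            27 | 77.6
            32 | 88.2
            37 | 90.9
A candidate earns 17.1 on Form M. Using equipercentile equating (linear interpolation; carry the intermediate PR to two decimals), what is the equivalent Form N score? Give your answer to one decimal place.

PR of 17.1 on Form M: 48.2 + (17.1 − 15)/(20 − 15) × (60.0 − 48.2) = 53.16
On Form N, PR 53.16 falls between score 17 (PR 45.9) and 22 (PR 61.5).
Interpolate: 17 + (53.16 − 45.9)/(61.5 − 45.9) × (22 − 17) = 19.3

19.3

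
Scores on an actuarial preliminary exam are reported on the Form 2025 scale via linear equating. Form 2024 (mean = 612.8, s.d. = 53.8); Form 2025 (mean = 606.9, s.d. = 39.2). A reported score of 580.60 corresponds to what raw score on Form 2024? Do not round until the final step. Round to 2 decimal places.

Invert y = (SD_Y/SD_X)(x − M_X) + M_Y:
x = (SD_X/SD_Y)(y − M_Y) + M_X = (53.8/39.2)(580.60 − 606.9) + 612.8
x = 1.372449 × -26.300 + 612.8 = 576.70

576.70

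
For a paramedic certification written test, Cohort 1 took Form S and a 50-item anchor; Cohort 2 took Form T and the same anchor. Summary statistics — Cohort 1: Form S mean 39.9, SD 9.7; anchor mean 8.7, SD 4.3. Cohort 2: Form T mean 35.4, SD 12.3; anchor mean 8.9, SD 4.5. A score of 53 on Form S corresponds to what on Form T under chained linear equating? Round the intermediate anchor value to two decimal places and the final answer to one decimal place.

Form S → anchor (Cohort 1): v = (4.3/9.7)(53 − 39.9) + 8.7 = 14.51
anchor → Form T (Cohort 2): y = (12.3/4.5)(14.51 − 8.9) + 35.4 = 50.7

50.7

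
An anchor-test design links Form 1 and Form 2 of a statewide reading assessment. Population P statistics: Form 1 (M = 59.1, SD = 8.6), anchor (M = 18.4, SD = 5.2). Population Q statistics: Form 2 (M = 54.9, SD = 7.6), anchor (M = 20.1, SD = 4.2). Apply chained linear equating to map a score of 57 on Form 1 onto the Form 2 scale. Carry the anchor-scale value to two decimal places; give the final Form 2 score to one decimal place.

Form 1 → anchor (Population P): v = (5.2/8.6)(57 − 59.1) + 18.4 = 17.13
anchor → Form 2 (Population Q): y = (7.6/4.2)(17.13 − 20.1) + 54.9 = 49.5

49.5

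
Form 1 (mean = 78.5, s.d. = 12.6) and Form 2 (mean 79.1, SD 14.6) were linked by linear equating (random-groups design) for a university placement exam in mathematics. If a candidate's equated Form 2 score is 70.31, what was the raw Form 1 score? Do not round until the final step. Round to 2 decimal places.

70.91

Invert y = (SD_Y/SD_X)(x − M_X) + M_Y:
x = (SD_X/SD_Y)(y − M_Y) + M_X = (12.6/14.6)(70.31 − 79.1) + 78.5
x = 0.863014 × -8.790 + 78.5 = 70.91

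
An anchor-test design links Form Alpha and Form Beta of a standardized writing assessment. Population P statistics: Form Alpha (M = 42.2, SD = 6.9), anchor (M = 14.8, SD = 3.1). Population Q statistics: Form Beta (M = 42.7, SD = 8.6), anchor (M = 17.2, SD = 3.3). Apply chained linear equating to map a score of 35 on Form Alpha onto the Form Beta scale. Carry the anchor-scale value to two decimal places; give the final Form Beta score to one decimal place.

Form Alpha → anchor (Population P): v = (3.1/6.9)(35 − 42.2) + 14.8 = 11.57
anchor → Form Beta (Population Q): y = (8.6/3.3)(11.57 − 17.2) + 42.7 = 28.0

28.0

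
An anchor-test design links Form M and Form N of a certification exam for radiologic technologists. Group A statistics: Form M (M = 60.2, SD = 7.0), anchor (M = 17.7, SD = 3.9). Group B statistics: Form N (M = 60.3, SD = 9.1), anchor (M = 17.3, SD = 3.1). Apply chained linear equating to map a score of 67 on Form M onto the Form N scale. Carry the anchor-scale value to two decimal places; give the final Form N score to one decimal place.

Form M → anchor (Group A): v = (3.9/7.0)(67 − 60.2) + 17.7 = 21.49
anchor → Form N (Group B): y = (9.1/3.1)(21.49 − 17.3) + 60.3 = 72.6

72.6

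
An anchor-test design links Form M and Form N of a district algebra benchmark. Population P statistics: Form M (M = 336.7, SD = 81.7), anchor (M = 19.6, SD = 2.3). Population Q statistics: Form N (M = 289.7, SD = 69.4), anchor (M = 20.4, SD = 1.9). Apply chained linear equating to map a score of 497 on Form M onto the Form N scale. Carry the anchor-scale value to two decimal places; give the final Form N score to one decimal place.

425.2

Form M → anchor (Population P): v = (2.3/81.7)(497 − 336.7) + 19.6 = 24.11
anchor → Form N (Population Q): y = (69.4/1.9)(24.11 − 20.4) + 289.7 = 425.2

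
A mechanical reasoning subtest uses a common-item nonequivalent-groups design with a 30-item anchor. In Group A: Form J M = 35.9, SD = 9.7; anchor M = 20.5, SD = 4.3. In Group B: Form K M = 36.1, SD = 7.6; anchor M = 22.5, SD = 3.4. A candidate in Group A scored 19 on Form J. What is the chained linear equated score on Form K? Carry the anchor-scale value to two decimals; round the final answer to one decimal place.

14.9

Form J → anchor (Group A): v = (4.3/9.7)(19 − 35.9) + 20.5 = 13.01
anchor → Form K (Group B): y = (7.6/3.4)(13.01 − 22.5) + 36.1 = 14.9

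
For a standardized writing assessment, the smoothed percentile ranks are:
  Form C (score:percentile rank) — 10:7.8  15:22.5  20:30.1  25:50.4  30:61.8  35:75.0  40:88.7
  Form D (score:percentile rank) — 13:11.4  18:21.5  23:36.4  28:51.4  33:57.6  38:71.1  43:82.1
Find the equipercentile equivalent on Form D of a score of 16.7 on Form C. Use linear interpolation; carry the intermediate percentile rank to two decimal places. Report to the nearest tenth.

PR of 16.7 on Form C: 22.5 + (16.7 − 15)/(20 − 15) × (30.1 − 22.5) = 25.08
On Form D, PR 25.08 falls between score 18 (PR 21.5) and 23 (PR 36.4).
Interpolate: 18 + (25.08 − 21.5)/(36.4 − 21.5) × (23 − 18) = 19.2

19.2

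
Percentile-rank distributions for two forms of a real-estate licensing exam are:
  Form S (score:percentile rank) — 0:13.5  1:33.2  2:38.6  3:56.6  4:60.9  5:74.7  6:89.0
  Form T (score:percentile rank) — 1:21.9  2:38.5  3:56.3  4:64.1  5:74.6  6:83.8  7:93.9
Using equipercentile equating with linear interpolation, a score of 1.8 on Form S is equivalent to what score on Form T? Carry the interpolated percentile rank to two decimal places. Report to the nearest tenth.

1.9

PR of 1.8 on Form S: 33.2 + (1.8 − 1)/(2 − 1) × (38.6 − 33.2) = 37.52
On Form T, PR 37.52 falls between score 1 (PR 21.9) and 2 (PR 38.5).
Interpolate: 1 + (37.52 − 21.9)/(38.5 − 21.9) × (2 − 1) = 1.9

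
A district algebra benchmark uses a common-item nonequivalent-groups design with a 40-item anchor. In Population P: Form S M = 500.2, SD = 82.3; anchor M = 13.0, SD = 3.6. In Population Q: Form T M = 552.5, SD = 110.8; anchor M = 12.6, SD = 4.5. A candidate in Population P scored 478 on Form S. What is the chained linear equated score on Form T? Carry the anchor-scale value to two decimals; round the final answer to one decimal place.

538.5

Form S → anchor (Population P): v = (3.6/82.3)(478 − 500.2) + 13.0 = 12.03
anchor → Form T (Population Q): y = (110.8/4.5)(12.03 − 12.6) + 552.5 = 538.5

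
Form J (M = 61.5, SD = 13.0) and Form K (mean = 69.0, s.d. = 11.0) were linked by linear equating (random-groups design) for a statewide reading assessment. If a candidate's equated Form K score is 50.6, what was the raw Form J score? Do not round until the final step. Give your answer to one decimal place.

Invert y = (SD_Y/SD_X)(x − M_X) + M_Y:
x = (SD_X/SD_Y)(y − M_Y) + M_X = (13.0/11.0)(50.6 − 69.0) + 61.5
x = 1.181818 × -18.400 + 61.5 = 39.8

39.8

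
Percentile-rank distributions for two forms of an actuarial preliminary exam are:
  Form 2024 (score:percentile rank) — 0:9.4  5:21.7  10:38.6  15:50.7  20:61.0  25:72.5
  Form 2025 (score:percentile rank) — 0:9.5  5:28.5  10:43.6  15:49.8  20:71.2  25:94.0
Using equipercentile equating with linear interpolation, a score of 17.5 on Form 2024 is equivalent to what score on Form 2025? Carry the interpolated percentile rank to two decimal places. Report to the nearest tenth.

PR of 17.5 on Form 2024: 50.7 + (17.5 − 15)/(20 − 15) × (61.0 − 50.7) = 55.85
On Form 2025, PR 55.85 falls between score 15 (PR 49.8) and 20 (PR 71.2).
Interpolate: 15 + (55.85 − 49.8)/(71.2 − 49.8) × (20 − 15) = 16.4

16.4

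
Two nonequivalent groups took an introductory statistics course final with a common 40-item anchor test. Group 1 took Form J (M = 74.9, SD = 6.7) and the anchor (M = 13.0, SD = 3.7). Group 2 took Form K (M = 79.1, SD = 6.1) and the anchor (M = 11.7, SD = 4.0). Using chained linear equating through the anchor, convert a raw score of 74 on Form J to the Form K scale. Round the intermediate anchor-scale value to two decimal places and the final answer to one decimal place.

Form J → anchor (Group 1): v = (3.7/6.7)(74 − 74.9) + 13.0 = 12.50
anchor → Form K (Group 2): y = (6.1/4.0)(12.50 − 11.7) + 79.1 = 80.3

80.3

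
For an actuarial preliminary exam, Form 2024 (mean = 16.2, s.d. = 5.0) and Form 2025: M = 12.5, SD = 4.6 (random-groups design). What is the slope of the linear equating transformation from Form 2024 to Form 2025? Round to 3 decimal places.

A = SD_Y / SD_X = 4.6 / 5.0 = 0.920

0.920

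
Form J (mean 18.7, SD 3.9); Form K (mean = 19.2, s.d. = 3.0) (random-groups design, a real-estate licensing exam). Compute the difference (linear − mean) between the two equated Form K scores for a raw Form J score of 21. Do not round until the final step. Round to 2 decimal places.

-0.53

Mean-equated: 21 + (19.2 − 18.7) = 21.50
Linear-equated: (3.0/3.9)(21 − 18.7) + 19.2 = 20.969
Difference = 20.969 − 21.50 = -0.53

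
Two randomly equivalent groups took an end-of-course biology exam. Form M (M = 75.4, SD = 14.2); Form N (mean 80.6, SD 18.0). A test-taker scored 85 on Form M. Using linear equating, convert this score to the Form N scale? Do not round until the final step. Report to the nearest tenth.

Linear equating: y = (SD_Y/SD_X)(x − M_X) + M_Y
y = (18.0/14.2)(85 − 75.4) + 80.6
y = 1.267606 × 9.6 + 80.6 = 12.1690 + 80.6 = 92.8

92.8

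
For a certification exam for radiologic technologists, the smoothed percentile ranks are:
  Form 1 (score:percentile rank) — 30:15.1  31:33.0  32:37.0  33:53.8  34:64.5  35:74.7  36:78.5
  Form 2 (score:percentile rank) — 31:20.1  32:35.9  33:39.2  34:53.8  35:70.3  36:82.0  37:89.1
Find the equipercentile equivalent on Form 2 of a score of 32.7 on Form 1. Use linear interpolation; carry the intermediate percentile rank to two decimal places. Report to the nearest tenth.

33.7

PR of 32.7 on Form 1: 37.0 + (32.7 − 32)/(33 − 32) × (53.8 − 37.0) = 48.76
On Form 2, PR 48.76 falls between score 33 (PR 39.2) and 34 (PR 53.8).
Interpolate: 33 + (48.76 − 39.2)/(53.8 − 39.2) × (34 − 33) = 33.7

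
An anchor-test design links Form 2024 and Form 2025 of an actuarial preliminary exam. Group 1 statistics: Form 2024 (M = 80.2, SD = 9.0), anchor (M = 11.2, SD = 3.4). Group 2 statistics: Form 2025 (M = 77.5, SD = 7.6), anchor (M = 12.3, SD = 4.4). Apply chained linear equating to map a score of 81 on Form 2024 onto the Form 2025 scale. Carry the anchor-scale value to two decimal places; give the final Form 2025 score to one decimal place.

Form 2024 → anchor (Group 1): v = (3.4/9.0)(81 − 80.2) + 11.2 = 11.50
anchor → Form 2025 (Group 2): y = (7.6/4.4)(11.50 − 12.3) + 77.5 = 76.1

76.1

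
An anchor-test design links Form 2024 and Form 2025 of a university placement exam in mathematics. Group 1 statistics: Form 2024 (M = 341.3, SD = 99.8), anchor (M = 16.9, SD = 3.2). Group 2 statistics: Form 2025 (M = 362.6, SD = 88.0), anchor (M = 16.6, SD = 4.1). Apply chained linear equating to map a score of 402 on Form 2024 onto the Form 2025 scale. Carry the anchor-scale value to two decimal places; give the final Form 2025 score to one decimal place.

410.9

Form 2024 → anchor (Group 1): v = (3.2/99.8)(402 − 341.3) + 16.9 = 18.85
anchor → Form 2025 (Group 2): y = (88.0/4.1)(18.85 − 16.6) + 362.6 = 410.9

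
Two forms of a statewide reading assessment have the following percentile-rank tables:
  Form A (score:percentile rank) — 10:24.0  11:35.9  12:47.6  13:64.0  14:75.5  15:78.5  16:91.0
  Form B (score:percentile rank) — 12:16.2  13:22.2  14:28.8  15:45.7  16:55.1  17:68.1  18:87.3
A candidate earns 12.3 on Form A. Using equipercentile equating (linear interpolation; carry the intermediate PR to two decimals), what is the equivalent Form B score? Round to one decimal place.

15.7

PR of 12.3 on Form A: 47.6 + (12.3 − 12)/(13 − 12) × (64.0 − 47.6) = 52.52
On Form B, PR 52.52 falls between score 15 (PR 45.7) and 16 (PR 55.1).
Interpolate: 15 + (52.52 − 45.7)/(55.1 − 45.7) × (16 − 15) = 15.7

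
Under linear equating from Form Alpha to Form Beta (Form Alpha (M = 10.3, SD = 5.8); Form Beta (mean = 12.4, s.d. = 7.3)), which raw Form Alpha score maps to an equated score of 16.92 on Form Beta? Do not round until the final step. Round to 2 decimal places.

13.89

Invert y = (SD_Y/SD_X)(x − M_X) + M_Y:
x = (SD_X/SD_Y)(y − M_Y) + M_X = (5.8/7.3)(16.92 − 12.4) + 10.3
x = 0.794521 × 4.520 + 10.3 = 13.89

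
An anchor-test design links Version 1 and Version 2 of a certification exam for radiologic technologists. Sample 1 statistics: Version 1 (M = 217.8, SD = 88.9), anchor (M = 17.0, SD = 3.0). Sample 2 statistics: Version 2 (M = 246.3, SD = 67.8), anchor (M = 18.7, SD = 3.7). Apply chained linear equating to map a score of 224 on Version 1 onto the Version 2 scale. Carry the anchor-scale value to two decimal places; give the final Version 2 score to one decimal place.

219.0

Version 1 → anchor (Sample 1): v = (3.0/88.9)(224 − 217.8) + 17.0 = 17.21
anchor → Version 2 (Sample 2): y = (67.8/3.7)(17.21 − 18.7) + 246.3 = 219.0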